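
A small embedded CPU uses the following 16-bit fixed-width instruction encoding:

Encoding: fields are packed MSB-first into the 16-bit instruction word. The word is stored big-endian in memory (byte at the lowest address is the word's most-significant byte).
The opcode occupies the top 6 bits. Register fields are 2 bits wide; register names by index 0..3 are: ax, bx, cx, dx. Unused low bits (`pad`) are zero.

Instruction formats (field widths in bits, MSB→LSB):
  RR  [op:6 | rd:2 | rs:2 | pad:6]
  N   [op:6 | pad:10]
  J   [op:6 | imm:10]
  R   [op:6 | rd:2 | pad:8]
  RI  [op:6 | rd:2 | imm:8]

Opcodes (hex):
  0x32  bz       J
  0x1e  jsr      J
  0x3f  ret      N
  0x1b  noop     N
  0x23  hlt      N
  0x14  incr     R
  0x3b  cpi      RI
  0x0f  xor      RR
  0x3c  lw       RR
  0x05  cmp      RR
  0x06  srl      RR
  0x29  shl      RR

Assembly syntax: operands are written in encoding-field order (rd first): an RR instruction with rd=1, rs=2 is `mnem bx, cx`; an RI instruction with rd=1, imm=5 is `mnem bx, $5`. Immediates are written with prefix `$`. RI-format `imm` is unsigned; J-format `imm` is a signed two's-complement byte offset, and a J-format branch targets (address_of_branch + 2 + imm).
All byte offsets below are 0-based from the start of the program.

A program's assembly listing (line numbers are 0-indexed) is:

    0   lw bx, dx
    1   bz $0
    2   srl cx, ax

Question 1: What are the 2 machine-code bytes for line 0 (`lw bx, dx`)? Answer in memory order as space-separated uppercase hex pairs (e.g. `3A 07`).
F1 C0

0. lw fields op=0x3c:6|rd=1:2|rs=3:2|pad=0:6 → word f1c0h → f1 c0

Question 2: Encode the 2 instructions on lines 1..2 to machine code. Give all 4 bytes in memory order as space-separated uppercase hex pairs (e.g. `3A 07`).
line 1 (bz): pack op=0x32:6|imm=0:10 = 0xc800; big→ c8 00
line 2 (srl): pack op=0x6:6|rd=2:2|rs=0:2|pad=0:6 = 0x1a00; big→ 1a 00

C8 00 1A 00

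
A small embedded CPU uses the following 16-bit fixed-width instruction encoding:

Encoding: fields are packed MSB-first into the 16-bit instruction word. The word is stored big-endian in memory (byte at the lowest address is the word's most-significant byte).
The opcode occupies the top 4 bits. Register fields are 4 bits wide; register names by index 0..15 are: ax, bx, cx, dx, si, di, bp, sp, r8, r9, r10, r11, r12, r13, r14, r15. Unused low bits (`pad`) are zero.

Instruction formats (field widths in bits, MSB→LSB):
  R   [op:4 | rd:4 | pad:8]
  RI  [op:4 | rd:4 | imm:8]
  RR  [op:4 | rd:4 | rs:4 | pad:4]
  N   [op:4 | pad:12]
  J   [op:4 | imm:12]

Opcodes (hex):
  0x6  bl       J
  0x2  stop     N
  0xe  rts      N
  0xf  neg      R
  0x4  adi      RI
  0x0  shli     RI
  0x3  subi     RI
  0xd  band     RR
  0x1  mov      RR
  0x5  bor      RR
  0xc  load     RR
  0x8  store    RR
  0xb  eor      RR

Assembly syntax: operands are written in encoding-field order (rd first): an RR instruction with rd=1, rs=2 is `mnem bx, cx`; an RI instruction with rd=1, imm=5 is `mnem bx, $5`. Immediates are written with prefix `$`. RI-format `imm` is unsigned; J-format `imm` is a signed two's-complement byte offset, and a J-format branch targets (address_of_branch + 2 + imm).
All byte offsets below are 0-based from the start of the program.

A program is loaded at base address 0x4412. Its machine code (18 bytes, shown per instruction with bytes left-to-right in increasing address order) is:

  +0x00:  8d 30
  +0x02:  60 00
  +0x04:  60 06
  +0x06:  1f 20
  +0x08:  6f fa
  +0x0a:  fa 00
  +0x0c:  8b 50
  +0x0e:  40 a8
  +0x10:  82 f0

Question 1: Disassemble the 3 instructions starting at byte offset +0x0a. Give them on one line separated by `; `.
off 0x0a: read fa 00 as big → 0xfa00
  top 4b → 0xf → neg [R]
  [11:8] rd=10 = r10
off 0x0c: read 8b 50 as big → 0x8b50
  top 4b → 0x8 → store [RR]
  [11:8] rd=11 = r11
  [7:4] rs=5 = di
off 0x0e: read 40 a8 as big → 0x40a8
  top 4b → 0x4 → adi [RI]
  [11:8] rd=0 = ax
  [7:0] imm=168 = $168

neg r10; store r11, di; adi ax, $168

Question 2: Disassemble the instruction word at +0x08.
bl $-6

+0x08: 6f fa ⇒ word 0x6ffa (big)
  opcode bits[15:12]=0x6: bl/J
  imm@[11:0]=0xffa (s12→-6) ⇒ $-6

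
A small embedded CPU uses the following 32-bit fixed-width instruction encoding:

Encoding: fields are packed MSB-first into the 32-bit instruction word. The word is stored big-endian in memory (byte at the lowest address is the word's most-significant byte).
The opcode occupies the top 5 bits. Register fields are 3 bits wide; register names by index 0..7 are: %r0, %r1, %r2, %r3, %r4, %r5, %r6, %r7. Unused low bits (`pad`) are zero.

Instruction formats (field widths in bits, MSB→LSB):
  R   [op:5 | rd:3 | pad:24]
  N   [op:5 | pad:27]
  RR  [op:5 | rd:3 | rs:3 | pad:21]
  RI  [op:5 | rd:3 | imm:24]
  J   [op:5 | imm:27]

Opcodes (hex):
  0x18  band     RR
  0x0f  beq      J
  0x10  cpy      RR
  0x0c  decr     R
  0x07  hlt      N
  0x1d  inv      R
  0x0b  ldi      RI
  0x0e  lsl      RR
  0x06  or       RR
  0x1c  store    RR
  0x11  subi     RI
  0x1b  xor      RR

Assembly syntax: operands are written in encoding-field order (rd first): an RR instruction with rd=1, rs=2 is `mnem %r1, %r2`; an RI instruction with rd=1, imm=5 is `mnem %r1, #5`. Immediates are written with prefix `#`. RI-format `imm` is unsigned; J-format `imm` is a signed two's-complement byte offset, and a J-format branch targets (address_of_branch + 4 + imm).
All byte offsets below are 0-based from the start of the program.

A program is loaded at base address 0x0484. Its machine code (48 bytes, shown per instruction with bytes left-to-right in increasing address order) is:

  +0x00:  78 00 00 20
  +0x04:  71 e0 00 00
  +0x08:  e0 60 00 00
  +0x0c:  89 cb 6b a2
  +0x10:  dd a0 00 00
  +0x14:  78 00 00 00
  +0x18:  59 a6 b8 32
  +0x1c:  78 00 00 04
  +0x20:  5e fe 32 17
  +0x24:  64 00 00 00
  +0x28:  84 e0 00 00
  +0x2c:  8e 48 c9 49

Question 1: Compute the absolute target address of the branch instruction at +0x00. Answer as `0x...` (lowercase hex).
+0x00: 78 00 00 20 ⇒ word 0x78000020 (big)
  op=0x78000020>>27=0xf ⇒ beq (J)
  imm: (w>>0)&0x7ffffff=0x20 → #32
  target = base 0x0484 + off 0x00 + 4 + imm 32 = 0x04a8

0x04a8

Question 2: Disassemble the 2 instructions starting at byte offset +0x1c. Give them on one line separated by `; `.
@+1c  big-endian(78 00 00 04) = 0x78000004
  op=0x78000004>>27=0xf ⇒ beq (J)
  [26:0] imm=4 = #4
@+20  big-endian(5e fe 32 17) = 0x5efe3217
  op=0x5efe3217>>27=0xb ⇒ ldi (RI)
  [26:24] rd=6 = %r6
  [23:0] imm=16658967 = #16658967

beq #4; ldi %r6, #16658967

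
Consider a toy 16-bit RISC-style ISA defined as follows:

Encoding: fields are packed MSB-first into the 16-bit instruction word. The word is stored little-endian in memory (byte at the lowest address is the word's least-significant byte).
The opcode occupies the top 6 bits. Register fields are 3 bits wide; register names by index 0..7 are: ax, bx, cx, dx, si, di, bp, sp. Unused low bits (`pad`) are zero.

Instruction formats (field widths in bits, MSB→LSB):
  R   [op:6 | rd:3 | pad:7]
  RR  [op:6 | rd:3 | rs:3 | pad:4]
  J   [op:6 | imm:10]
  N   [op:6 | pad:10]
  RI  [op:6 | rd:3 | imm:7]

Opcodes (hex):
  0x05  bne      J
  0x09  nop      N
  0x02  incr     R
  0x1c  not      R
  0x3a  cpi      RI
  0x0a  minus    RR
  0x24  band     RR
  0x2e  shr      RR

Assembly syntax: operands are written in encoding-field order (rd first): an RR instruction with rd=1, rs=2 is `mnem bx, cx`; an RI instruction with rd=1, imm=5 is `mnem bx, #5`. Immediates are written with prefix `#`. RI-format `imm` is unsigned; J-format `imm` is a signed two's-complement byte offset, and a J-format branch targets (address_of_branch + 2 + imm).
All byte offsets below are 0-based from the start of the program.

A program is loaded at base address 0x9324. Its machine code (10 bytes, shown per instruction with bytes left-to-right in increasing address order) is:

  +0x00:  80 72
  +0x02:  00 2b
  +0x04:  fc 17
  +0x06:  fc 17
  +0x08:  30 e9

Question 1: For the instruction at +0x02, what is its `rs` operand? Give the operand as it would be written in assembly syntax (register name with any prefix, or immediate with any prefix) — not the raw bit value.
ax

off 0x02: read 00 2b as little → 0x2b00
  top 6b → 0xa → minus [RR]
  [9:7] rd=6 = bp
  [6:4] rs=0 = ax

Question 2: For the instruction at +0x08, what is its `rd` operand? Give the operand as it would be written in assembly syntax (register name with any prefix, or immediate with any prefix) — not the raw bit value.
cx

+0x08: 30 e9 ⇒ word 0xe930 (little)
  opcode bits[15:10]=0x3a: cpi/RI
  rd: (w>>7)&0x7=0x2 → cx
  imm: (w>>0)&0x7f=0x30 → #48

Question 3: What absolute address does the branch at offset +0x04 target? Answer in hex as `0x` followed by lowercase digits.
+0x04: fc 17 ⇒ word 0x17fc (little)
  top 6b → 0x5 → bne [J]
  imm@[9:0]=0x3fc (s10→-4) ⇒ #-4
  target = base 0x9324 + off 0x04 + 2 + imm -4 = 0x9326

0x9326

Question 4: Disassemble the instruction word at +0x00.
[00] 80 72 → 0x7280
  opcode bits[15:10]=0x1c: not/R
  rd@[9:7]=0x5 ⇒ di

not di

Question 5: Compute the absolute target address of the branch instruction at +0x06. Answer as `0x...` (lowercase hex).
0x9328

@+06  little-endian(fc 17) = 0x17fc
  top 6b → 0x5 → bne [J]
  imm@[9:0]=0x3fc (s10→-4) ⇒ #-4
  target = base 0x9324 + off 0x06 + 2 + imm -4 = 0x9328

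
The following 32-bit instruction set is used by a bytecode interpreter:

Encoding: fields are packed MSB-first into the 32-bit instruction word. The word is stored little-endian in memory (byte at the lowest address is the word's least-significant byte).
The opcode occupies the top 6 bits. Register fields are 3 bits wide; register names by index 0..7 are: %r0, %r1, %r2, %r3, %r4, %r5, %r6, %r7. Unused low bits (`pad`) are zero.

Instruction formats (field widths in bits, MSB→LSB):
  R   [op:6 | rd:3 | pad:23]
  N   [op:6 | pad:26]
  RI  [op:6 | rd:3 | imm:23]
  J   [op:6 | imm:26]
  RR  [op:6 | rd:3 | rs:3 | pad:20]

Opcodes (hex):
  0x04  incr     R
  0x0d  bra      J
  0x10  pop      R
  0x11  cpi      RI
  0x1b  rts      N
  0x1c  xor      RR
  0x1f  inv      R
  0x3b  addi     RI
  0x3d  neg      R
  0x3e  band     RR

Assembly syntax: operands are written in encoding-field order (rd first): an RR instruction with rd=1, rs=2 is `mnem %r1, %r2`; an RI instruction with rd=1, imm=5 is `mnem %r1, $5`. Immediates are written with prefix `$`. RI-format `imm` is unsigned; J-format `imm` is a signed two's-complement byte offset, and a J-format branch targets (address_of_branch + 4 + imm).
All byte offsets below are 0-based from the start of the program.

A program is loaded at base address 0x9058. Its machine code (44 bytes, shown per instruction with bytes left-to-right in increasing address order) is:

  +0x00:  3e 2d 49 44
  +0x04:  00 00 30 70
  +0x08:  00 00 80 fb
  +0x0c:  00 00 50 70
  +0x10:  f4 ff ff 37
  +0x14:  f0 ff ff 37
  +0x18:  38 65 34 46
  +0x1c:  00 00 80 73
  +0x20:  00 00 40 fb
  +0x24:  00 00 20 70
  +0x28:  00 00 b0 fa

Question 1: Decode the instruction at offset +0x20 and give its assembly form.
band %r6, %r4

@+20  little-endian(00 00 40 fb) = 0xfb400000
  top 6b → 0x3e → band [RR]
  rd@[25:23]=0x6 ⇒ %r6
  rs@[22:20]=0x4 ⇒ %r4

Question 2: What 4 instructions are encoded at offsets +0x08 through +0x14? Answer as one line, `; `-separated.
band %r7, %r0; xor %r0, %r5; bra $-12; bra $-16

@+08  little-endian(00 00 80 fb) = 0xfb800000
  opcode bits[31:26]=0x3e: band/RR
  [25:23] rd=7 = %r7
  [22:20] rs=0 = %r0
@+0c  little-endian(00 00 50 70) = 0x70500000
  opcode bits[31:26]=0x1c: xor/RR
  [25:23] rd=0 = %r0
  [22:20] rs=5 = %r5
@+10  little-endian(f4 ff ff 37) = 0x37fffff4
  opcode bits[31:26]=0xd: bra/J
  [25:0] imm=67108852 (s26→-12) = $-12
@+14  little-endian(f0 ff ff 37) = 0x37fffff0
  opcode bits[31:26]=0xd: bra/J
  [25:0] imm=67108848 (s26→-16) = $-16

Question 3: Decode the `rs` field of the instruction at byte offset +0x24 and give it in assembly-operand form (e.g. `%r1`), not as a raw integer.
%r2

[24] 00 00 20 70 → 0x70200000
  top 6b → 0x1c → xor [RR]
  rd: (w>>23)&0x7=0x0 → %r0
  rs: (w>>20)&0x7=0x2 → %r2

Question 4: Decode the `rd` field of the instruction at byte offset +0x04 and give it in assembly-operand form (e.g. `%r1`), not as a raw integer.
%r0

off 0x04: read 00 00 30 70 as little → 0x70300000
  op=0x70300000>>26=0x1c ⇒ xor (RR)
  rd: (w>>23)&0x7=0x0 → %r0
  rs: (w>>20)&0x7=0x3 → %r3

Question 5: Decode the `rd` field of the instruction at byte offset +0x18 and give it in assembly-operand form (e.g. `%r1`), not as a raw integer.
@+18  little-endian(38 65 34 46) = 0x46346538
  top 6b → 0x11 → cpi [RI]
  rd@[25:23]=0x4 ⇒ %r4
  imm@[22:0]=0x346538 ⇒ $3433784

%r4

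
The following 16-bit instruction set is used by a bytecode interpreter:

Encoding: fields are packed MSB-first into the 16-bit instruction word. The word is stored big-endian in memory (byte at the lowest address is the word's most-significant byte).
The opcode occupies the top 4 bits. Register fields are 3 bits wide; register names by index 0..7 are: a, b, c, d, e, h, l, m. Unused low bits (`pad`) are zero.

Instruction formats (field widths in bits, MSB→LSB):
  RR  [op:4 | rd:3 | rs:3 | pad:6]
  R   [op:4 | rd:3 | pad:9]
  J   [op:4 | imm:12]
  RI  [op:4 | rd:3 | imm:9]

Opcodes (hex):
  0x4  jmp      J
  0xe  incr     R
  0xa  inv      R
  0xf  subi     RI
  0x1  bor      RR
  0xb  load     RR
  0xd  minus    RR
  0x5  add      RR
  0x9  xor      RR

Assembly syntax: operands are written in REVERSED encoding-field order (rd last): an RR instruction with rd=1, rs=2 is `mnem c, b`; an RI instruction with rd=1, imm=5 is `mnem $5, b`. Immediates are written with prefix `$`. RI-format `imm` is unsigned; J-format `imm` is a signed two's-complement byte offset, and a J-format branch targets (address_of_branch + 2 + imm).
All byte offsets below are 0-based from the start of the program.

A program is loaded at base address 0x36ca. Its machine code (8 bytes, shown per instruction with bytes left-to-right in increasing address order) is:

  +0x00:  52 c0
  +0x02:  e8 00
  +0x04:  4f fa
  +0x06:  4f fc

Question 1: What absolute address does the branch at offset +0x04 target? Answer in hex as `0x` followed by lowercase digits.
@+04  big-endian(4f fa) = 0x4ffa
  top 4b → 0x4 → jmp [J]
  imm@[11:0]=0xffa (s12→-6) ⇒ $-6
  target = base 0x36ca + off 0x04 + 2 + imm -6 = 0x36ca

0x36ca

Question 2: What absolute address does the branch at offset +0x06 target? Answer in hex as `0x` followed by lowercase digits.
0x36ce

@+06  big-endian(4f fc) = 0x4ffc
  top 4b → 0x4 → jmp [J]
  imm: (w>>0)&0xfff=0xffc (s12→-4) → $-4
  target = base 0x36ca + off 0x06 + 2 + imm -4 = 0x36ce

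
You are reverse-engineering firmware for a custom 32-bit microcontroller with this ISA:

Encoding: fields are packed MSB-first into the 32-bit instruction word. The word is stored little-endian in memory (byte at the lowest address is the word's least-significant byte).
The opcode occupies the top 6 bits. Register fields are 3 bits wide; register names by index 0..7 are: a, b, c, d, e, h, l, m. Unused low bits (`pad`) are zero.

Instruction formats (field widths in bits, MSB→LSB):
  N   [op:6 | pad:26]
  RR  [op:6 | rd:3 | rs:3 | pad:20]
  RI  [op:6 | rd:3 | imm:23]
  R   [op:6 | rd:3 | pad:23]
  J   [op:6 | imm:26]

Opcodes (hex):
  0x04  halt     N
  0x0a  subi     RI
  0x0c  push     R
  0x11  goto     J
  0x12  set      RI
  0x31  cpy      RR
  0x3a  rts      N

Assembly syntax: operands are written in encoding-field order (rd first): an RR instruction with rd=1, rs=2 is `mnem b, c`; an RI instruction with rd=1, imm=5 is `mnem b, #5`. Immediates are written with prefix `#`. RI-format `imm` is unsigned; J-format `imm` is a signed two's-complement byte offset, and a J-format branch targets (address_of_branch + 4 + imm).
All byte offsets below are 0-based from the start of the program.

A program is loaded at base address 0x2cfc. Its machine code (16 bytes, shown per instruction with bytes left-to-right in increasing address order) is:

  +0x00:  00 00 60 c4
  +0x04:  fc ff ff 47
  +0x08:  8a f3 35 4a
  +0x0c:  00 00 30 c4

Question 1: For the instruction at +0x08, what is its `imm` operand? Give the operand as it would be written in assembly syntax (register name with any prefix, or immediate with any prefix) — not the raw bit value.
off 0x08: read 8a f3 35 4a as little → 0x4a35f38a
  opcode bits[31:26]=0x12: set/RI
  rd: (w>>23)&0x7=0x4 → e
  imm: (w>>0)&0x7fffff=0x35f38a → #3535754

#3535754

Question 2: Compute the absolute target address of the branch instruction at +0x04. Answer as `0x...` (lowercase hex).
0x2d00

[04] fc ff ff 47 → 0x47fffffc
  opcode bits[31:26]=0x11: goto/J
  [25:0] imm=67108860 (s26→-4) = #-4
  target = base 0x2cfc + off 0x04 + 4 + imm -4 = 0x2d00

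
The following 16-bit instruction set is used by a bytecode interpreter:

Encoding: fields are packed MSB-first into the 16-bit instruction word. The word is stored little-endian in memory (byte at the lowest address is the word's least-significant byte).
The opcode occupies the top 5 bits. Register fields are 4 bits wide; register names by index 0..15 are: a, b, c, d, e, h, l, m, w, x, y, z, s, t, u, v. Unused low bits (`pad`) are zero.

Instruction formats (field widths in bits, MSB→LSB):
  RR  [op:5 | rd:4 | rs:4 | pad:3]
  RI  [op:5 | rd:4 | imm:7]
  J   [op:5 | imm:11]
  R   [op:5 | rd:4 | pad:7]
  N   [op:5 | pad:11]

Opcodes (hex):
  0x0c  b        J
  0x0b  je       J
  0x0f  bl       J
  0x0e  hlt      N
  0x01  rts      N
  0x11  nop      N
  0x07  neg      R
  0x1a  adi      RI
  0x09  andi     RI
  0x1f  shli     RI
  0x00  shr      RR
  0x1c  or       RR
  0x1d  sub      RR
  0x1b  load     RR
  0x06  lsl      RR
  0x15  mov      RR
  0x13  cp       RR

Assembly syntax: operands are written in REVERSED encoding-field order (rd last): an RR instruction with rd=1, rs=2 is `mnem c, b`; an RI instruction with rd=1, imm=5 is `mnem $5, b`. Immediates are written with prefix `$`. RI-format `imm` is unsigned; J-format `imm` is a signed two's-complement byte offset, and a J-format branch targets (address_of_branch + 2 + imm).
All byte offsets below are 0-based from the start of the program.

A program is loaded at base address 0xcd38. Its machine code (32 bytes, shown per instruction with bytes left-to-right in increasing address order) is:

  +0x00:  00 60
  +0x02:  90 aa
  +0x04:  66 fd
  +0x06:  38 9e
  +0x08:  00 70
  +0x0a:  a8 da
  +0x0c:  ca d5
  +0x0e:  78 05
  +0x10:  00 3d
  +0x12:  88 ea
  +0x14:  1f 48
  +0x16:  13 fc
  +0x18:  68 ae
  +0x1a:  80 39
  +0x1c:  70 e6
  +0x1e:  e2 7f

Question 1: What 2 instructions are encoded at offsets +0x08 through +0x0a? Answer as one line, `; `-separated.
hlt; load h, h

+0x08: 00 70 ⇒ word 0x7000 (little)
  top 5b → 0xe → hlt [N]
+0x0a: a8 da ⇒ word 0xdaa8 (little)
  top 5b → 0x1b → load [RR]
  rd@[10:7]=0x5 ⇒ h
  rs@[6:3]=0x5 ⇒ h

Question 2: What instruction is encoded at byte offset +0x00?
b $0

+0x00: 00 60 ⇒ word 0x6000 (little)
  opcode bits[15:11]=0xc: b/J
  imm@[10:0]=0x0 ⇒ $0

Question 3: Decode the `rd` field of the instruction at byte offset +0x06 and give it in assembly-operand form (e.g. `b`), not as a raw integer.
s

@+06  little-endian(38 9e) = 0x9e38
  op=0x9e38>>11=0x13 ⇒ cp (RR)
  rd@[10:7]=0xc ⇒ s
  rs@[6:3]=0x7 ⇒ m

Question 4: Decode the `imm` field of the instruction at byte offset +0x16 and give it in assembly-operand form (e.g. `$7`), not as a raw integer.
$19

@+16  little-endian(13 fc) = 0xfc13
  op=0xfc13>>11=0x1f ⇒ shli (RI)
  rd: (w>>7)&0xf=0x8 → w
  imm: (w>>0)&0x7f=0x13 → $19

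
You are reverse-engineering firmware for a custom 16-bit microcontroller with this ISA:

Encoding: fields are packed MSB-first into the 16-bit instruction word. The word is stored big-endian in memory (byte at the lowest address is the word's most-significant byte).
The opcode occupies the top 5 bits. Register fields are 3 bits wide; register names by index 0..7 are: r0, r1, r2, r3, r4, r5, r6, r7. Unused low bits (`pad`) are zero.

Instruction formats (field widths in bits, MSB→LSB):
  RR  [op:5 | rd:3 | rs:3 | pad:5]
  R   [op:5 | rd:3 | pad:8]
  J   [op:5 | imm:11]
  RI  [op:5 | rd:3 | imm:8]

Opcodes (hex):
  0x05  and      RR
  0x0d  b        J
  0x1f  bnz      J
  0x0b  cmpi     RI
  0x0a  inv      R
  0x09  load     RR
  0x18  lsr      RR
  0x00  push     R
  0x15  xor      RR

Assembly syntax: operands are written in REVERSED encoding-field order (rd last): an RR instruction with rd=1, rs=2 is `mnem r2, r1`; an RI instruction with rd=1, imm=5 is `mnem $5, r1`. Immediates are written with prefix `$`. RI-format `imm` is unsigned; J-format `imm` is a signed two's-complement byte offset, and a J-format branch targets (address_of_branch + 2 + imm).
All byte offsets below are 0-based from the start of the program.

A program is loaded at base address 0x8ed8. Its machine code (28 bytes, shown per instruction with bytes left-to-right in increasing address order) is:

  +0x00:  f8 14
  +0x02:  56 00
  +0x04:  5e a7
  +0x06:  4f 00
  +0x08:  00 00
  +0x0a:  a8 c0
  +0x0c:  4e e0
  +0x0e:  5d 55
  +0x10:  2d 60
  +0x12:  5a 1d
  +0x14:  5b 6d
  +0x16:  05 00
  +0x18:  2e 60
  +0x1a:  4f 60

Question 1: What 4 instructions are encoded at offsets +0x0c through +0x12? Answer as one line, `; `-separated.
[0c] 4e e0 → 0x4ee0
  op=0x4ee0>>11=0x9 ⇒ load (RR)
  [10:8] rd=6 = r6
  [7:5] rs=7 = r7
[0e] 5d 55 → 0x5d55
  op=0x5d55>>11=0xb ⇒ cmpi (RI)
  [10:8] rd=5 = r5
  [7:0] imm=85 = $85
[10] 2d 60 → 0x2d60
  op=0x2d60>>11=0x5 ⇒ and (RR)
  [10:8] rd=5 = r5
  [7:5] rs=3 = r3
[12] 5a 1d → 0x5a1d
  op=0x5a1d>>11=0xb ⇒ cmpi (RI)
  [10:8] rd=2 = r2
  [7:0] imm=29 = $29

load r7, r6; cmpi $85, r5; and r3, r5; cmpi $29, r2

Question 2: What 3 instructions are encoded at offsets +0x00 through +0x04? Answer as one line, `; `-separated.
[00] f8 14 → 0xf814
  opcode bits[15:11]=0x1f: bnz/J
  [10:0] imm=20 = $20
[02] 56 00 → 0x5600
  opcode bits[15:11]=0xa: inv/R
  [10:8] rd=6 = r6
[04] 5e a7 → 0x5ea7
  opcode bits[15:11]=0xb: cmpi/RI
  [10:8] rd=6 = r6
  [7:0] imm=167 = $167

bnz $20; inv r6; cmpi $167, r6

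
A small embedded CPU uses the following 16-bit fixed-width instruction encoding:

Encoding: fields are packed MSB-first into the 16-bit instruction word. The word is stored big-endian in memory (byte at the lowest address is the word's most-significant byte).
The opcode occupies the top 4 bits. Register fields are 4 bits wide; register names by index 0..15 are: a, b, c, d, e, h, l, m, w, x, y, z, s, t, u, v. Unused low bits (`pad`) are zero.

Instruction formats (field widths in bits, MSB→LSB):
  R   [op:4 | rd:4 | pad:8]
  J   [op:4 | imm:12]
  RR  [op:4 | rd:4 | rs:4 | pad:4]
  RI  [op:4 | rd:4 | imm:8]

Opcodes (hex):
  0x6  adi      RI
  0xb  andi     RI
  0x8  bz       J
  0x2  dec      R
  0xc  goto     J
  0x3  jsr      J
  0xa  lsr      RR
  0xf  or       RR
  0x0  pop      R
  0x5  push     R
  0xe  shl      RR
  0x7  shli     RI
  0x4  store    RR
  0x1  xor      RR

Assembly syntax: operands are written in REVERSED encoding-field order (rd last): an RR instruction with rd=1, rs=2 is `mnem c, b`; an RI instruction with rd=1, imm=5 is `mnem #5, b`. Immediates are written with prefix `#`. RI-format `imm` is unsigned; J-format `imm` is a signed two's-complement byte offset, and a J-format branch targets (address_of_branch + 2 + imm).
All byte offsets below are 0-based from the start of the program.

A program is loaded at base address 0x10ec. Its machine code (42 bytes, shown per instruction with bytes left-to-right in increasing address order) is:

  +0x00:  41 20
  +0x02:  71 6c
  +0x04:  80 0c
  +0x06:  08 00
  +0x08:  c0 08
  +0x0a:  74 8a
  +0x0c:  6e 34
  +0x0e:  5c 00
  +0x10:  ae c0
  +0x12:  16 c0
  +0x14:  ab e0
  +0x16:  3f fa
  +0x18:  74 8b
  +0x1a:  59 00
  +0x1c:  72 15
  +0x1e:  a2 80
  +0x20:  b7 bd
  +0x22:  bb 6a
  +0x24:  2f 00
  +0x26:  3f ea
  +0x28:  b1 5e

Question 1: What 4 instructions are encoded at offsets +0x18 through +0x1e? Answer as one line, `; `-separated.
@+18  big-endian(74 8b) = 0x748b
  opcode bits[15:12]=0x7: shli/RI
  rd: (w>>8)&0xf=0x4 → e
  imm: (w>>0)&0xff=0x8b → #139
@+1a  big-endian(59 00) = 0x5900
  opcode bits[15:12]=0x5: push/R
  rd: (w>>8)&0xf=0x9 → x
@+1c  big-endian(72 15) = 0x7215
  opcode bits[15:12]=0x7: shli/RI
  rd: (w>>8)&0xf=0x2 → c
  imm: (w>>0)&0xff=0x15 → #21
@+1e  big-endian(a2 80) = 0xa280
  opcode bits[15:12]=0xa: lsr/RR
  rd: (w>>8)&0xf=0x2 → c
  rs: (w>>4)&0xf=0x8 → w

shli #139, e; push x; shli #21, c; lsr w, c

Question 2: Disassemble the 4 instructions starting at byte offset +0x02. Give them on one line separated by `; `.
shli #108, b; bz #12; pop w; goto #8

off 0x02: read 71 6c as big → 0x716c
  opcode bits[15:12]=0x7: shli/RI
  [11:8] rd=1 = b
  [7:0] imm=108 = #108
off 0x04: read 80 0c as big → 0x800c
  opcode bits[15:12]=0x8: bz/J
  [11:0] imm=12 = #12
off 0x06: read 08 00 as big → 0x0800
  opcode bits[15:12]=0x0: pop/R
  [11:8] rd=8 = w
off 0x08: read c0 08 as big → 0xc008
  opcode bits[15:12]=0xc: goto/J
  [11:0] imm=8 = #8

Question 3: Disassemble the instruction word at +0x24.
dec v

@+24  big-endian(2f 00) = 0x2f00
  top 4b → 0x2 → dec [R]
  rd@[11:8]=0xf ⇒ v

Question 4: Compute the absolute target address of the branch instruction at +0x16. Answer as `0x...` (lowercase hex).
@+16  big-endian(3f fa) = 0x3ffa
  opcode bits[15:12]=0x3: jsr/J
  imm: (w>>0)&0xfff=0xffa (s12→-6) → #-6
  target = base 0x10ec + off 0x16 + 2 + imm -6 = 0x10fe

0x10fe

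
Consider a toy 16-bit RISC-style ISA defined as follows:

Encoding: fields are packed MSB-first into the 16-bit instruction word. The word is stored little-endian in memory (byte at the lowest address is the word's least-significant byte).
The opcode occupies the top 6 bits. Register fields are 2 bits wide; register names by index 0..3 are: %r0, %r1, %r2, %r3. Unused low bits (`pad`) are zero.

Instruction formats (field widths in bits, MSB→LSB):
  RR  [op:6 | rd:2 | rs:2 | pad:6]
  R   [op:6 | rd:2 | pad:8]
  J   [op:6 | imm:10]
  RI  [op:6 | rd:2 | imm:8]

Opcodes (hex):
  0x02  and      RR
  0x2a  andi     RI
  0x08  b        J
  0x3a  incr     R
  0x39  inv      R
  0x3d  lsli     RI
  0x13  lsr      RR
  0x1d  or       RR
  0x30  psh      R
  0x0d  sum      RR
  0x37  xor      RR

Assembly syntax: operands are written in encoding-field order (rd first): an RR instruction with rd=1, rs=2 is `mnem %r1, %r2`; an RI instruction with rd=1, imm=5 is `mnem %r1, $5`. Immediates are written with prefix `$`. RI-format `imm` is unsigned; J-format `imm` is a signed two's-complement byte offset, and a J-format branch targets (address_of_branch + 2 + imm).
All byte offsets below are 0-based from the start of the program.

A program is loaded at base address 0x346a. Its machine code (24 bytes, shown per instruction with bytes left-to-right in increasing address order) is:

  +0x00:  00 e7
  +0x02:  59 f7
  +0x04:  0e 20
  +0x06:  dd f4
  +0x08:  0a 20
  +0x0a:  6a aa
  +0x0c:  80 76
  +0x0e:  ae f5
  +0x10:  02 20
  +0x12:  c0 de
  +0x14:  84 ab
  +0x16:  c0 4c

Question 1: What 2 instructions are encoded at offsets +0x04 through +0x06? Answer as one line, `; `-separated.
[04] 0e 20 → 0x200e
  opcode bits[15:10]=0x8: b/J
  [9:0] imm=14 = $14
[06] dd f4 → 0xf4dd
  opcode bits[15:10]=0x3d: lsli/RI
  [9:8] rd=0 = %r0
  [7:0] imm=221 = $221

b $14; lsli %r0, $221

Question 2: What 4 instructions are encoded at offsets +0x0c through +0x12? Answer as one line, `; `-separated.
off 0x0c: read 80 76 as little → 0x7680
  top 6b → 0x1d → or [RR]
  rd: (w>>8)&0x3=0x2 → %r2
  rs: (w>>6)&0x3=0x2 → %r2
off 0x0e: read ae f5 as little → 0xf5ae
  top 6b → 0x3d → lsli [RI]
  rd: (w>>8)&0x3=0x1 → %r1
  imm: (w>>0)&0xff=0xae → $174
off 0x10: read 02 20 as little → 0x2002
  top 6b → 0x8 → b [J]
  imm: (w>>0)&0x3ff=0x2 → $2
off 0x12: read c0 de as little → 0xdec0
  top 6b → 0x37 → xor [RR]
  rd: (w>>8)&0x3=0x2 → %r2
  rs: (w>>6)&0x3=0x3 → %r3

or %r2, %r2; lsli %r1, $174; b $2; xor %r2, %r3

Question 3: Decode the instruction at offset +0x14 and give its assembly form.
andi %r3, $132

[14] 84 ab → 0xab84
  op=0xab84>>10=0x2a ⇒ andi (RI)
  rd@[9:8]=0x3 ⇒ %r3
  imm@[7:0]=0x84 ⇒ $132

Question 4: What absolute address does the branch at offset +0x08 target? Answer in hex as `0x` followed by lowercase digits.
0x347e

@+08  little-endian(0a 20) = 0x200a
  opcode bits[15:10]=0x8: b/J
  [9:0] imm=10 = $10
  target = base 0x346a + off 0x08 + 2 + imm 10 = 0x347e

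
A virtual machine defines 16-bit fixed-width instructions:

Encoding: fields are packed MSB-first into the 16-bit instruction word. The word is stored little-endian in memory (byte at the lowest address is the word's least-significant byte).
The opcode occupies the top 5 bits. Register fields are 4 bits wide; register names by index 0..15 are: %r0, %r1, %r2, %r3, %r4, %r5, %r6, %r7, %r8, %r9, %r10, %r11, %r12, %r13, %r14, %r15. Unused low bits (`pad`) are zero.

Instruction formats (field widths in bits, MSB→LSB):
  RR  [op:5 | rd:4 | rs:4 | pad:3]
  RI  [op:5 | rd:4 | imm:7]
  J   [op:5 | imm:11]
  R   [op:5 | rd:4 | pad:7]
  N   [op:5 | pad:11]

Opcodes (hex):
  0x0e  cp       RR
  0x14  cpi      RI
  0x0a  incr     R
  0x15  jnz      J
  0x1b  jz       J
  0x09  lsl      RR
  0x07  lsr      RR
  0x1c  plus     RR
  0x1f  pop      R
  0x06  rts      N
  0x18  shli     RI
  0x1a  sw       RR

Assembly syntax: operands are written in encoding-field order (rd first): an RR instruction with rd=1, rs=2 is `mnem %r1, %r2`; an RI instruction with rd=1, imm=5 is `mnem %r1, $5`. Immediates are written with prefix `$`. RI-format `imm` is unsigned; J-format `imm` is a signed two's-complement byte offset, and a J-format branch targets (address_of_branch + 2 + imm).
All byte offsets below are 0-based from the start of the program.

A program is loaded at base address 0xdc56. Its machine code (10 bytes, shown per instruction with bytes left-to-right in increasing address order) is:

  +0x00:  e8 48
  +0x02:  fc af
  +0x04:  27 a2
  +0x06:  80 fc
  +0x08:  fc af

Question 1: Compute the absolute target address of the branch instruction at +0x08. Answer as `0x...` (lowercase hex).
0xdc5c

off 0x08: read fc af as little → 0xaffc
  op=0xaffc>>11=0x15 ⇒ jnz (J)
  imm: (w>>0)&0x7ff=0x7fc (s11→-4) → $-4
  target = base 0xdc56 + off 0x08 + 2 + imm -4 = 0xdc5c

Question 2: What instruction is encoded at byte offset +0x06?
+0x06: 80 fc ⇒ word 0xfc80 (little)
  top 5b → 0x1f → pop [R]
  [10:7] rd=9 = %r9

pop %r9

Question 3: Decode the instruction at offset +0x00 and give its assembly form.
+0x00: e8 48 ⇒ word 0x48e8 (little)
  top 5b → 0x9 → lsl [RR]
  rd@[10:7]=0x1 ⇒ %r1
  rs@[6:3]=0xd ⇒ %r13

lsl %r1, %r13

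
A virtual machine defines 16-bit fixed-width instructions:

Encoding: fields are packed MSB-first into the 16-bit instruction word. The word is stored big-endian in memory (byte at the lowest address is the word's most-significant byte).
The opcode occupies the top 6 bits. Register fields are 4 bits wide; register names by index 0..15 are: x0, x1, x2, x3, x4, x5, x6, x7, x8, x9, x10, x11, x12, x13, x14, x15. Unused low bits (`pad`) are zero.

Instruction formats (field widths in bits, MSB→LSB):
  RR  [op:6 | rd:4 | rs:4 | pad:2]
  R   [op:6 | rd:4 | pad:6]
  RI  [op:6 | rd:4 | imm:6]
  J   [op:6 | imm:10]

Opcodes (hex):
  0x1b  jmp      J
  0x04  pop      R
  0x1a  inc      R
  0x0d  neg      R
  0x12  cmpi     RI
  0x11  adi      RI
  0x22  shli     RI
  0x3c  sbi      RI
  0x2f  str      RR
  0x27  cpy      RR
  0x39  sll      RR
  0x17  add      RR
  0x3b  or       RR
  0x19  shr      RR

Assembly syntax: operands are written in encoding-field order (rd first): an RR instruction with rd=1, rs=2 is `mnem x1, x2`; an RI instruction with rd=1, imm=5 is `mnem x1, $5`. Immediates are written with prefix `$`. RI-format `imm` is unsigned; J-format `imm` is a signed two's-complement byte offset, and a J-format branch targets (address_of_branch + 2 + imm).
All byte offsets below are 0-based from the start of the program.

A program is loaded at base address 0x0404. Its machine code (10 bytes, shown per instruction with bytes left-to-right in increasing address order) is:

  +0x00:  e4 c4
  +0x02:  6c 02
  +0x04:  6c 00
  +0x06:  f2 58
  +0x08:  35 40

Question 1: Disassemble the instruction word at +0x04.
[04] 6c 00 → 0x6c00
  op=0x6c00>>10=0x1b ⇒ jmp (J)
  imm: (w>>0)&0x3ff=0x0 → $0

jmp $0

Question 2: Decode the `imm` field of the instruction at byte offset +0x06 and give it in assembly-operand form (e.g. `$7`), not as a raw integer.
off 0x06: read f2 58 as big → 0xf258
  opcode bits[15:10]=0x3c: sbi/RI
  [9:6] rd=9 = x9
  [5:0] imm=24 = $24

$24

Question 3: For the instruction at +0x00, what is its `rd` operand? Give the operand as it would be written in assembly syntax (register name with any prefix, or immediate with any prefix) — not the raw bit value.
x3

+0x00: e4 c4 ⇒ word 0xe4c4 (big)
  op=0xe4c4>>10=0x39 ⇒ sll (RR)
  [9:6] rd=3 = x3
  [5:2] rs=1 = x1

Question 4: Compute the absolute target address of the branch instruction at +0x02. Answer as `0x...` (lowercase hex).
0x040a

[02] 6c 02 → 0x6c02
  op=0x6c02>>10=0x1b ⇒ jmp (J)
  imm@[9:0]=0x2 ⇒ $2
  target = base 0x0404 + off 0x02 + 2 + imm 2 = 0x040a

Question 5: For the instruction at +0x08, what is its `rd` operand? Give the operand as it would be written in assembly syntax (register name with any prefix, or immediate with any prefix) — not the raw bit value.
+0x08: 35 40 ⇒ word 0x3540 (big)
  opcode bits[15:10]=0xd: neg/R
  [9:6] rd=5 = x5

x5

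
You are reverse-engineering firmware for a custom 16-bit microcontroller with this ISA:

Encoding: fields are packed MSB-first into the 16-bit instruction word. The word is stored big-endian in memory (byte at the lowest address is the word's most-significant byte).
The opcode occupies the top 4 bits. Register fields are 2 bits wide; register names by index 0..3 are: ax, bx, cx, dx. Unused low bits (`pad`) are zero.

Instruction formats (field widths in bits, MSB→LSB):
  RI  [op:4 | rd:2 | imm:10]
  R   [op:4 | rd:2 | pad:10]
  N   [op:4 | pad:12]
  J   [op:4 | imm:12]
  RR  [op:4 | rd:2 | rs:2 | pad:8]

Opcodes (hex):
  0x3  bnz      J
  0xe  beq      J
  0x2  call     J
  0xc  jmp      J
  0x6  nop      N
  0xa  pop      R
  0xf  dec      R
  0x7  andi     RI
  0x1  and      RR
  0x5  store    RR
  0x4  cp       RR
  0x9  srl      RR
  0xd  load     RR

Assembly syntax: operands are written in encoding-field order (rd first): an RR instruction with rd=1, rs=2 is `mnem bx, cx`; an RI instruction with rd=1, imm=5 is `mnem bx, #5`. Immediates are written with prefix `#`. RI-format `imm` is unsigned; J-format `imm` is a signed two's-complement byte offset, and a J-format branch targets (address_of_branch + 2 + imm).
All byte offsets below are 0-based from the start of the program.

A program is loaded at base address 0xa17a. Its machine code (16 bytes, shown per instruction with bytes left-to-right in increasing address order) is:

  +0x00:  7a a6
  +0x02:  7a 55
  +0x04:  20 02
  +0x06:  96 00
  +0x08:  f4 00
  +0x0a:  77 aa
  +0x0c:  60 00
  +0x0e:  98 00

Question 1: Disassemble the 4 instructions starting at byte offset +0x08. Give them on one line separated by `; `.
dec bx; andi bx, #938; nop; srl cx, ax

@+08  big-endian(f4 00) = 0xf400
  top 4b → 0xf → dec [R]
  rd@[11:10]=0x1 ⇒ bx
@+0a  big-endian(77 aa) = 0x77aa
  top 4b → 0x7 → andi [RI]
  rd@[11:10]=0x1 ⇒ bx
  imm@[9:0]=0x3aa ⇒ #938
@+0c  big-endian(60 00) = 0x6000
  top 4b → 0x6 → nop [N]
@+0e  big-endian(98 00) = 0x9800
  top 4b → 0x9 → srl [RR]
  rd@[11:10]=0x2 ⇒ cx
  rs@[9:8]=0x0 ⇒ ax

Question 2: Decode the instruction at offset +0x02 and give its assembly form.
andi cx, #597

@+02  big-endian(7a 55) = 0x7a55
  opcode bits[15:12]=0x7: andi/RI
  rd@[11:10]=0x2 ⇒ cx
  imm@[9:0]=0x255 ⇒ #597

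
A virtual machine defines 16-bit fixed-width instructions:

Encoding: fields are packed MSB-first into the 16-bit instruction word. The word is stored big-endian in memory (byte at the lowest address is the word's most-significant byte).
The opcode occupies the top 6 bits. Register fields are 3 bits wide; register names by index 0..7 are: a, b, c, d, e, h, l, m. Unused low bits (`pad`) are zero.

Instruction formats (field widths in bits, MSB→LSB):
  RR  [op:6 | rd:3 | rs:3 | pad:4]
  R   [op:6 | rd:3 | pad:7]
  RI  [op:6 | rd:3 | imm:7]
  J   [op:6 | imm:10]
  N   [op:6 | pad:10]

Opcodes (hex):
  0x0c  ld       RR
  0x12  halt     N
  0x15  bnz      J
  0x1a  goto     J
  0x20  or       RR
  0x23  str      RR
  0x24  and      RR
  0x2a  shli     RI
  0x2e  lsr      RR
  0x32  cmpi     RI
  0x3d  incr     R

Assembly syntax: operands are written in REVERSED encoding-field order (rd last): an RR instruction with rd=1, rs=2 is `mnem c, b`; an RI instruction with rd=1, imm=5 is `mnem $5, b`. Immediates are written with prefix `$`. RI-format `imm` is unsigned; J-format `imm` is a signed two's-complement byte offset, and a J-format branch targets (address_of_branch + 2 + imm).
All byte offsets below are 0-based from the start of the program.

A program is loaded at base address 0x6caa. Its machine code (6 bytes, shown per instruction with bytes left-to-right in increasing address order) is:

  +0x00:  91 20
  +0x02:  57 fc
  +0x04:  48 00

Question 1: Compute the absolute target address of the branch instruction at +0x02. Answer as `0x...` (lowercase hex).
off 0x02: read 57 fc as big → 0x57fc
  op=0x57fc>>10=0x15 ⇒ bnz (J)
  [9:0] imm=1020 (s10→-4) = $-4
  target = base 0x6caa + off 0x02 + 2 + imm -4 = 0x6caa

0x6caa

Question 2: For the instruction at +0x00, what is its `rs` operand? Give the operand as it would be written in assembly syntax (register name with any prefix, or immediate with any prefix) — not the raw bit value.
c

[00] 91 20 → 0x9120
  opcode bits[15:10]=0x24: and/RR
  rd: (w>>7)&0x7=0x2 → c
  rs: (w>>4)&0x7=0x2 → c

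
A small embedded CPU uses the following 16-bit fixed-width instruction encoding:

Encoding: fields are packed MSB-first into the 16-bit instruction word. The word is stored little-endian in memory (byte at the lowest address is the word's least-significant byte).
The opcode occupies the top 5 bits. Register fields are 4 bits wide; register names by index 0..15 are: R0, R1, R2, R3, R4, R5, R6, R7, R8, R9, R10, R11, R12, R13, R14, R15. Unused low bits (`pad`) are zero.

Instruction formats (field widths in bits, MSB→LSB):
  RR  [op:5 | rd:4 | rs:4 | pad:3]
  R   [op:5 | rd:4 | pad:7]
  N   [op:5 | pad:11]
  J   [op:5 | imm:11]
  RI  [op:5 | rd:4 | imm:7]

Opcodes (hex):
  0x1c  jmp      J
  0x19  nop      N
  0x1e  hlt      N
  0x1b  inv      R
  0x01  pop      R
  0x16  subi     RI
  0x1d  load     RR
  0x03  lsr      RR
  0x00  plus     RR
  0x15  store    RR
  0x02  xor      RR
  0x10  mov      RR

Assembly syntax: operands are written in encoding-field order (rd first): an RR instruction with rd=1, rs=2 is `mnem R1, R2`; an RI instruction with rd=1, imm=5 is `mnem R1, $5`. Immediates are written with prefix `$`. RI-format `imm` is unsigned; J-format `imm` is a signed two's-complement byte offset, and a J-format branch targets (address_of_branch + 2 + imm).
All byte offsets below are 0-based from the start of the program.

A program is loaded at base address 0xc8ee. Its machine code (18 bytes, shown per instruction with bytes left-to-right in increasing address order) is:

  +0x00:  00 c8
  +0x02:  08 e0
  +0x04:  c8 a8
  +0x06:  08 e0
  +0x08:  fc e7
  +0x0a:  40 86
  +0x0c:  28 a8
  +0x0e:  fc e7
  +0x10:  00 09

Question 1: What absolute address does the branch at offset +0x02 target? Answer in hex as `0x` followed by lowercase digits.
[02] 08 e0 → 0xe008
  opcode bits[15:11]=0x1c: jmp/J
  [10:0] imm=8 = $8
  target = base 0xc8ee + off 0x02 + 2 + imm 8 = 0xc8fa

0xc8fa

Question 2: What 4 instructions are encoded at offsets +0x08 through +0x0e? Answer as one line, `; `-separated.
jmp $-4; mov R12, R8; store R0, R5; jmp $-4

+0x08: fc e7 ⇒ word 0xe7fc (little)
  opcode bits[15:11]=0x1c: jmp/J
  [10:0] imm=2044 (s11→-4) = $-4
+0x0a: 40 86 ⇒ word 0x8640 (little)
  opcode bits[15:11]=0x10: mov/RR
  [10:7] rd=12 = R12
  [6:3] rs=8 = R8
+0x0c: 28 a8 ⇒ word 0xa828 (little)
  opcode bits[15:11]=0x15: store/RR
  [10:7] rd=0 = R0
  [6:3] rs=5 = R5
+0x0e: fc e7 ⇒ word 0xe7fc (little)
  opcode bits[15:11]=0x1c: jmp/J
  [10:0] imm=2044 (s11→-4) = $-4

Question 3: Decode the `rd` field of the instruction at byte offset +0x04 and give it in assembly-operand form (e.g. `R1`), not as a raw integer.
R1

off 0x04: read c8 a8 as little → 0xa8c8
  top 5b → 0x15 → store [RR]
  rd: (w>>7)&0xf=0x1 → R1
  rs: (w>>3)&0xf=0x9 → R9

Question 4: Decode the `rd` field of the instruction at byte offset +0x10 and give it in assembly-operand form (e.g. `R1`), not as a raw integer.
@+10  little-endian(00 09) = 0x0900
  opcode bits[15:11]=0x1: pop/R
  [10:7] rd=2 = R2

R2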